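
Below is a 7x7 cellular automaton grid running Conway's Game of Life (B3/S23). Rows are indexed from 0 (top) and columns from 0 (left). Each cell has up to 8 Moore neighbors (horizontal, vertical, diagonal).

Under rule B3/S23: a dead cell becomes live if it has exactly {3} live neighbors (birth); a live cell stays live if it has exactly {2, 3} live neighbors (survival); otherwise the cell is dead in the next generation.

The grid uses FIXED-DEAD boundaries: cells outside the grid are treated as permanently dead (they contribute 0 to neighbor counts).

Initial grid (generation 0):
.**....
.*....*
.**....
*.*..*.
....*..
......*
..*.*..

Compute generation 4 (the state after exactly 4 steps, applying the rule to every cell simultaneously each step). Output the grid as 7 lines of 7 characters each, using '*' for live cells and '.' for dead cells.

Simulating step by step:
Generation 0 (given above): 13 live cells
Generation 1: 10 live cells
.**....
*......
*.*....
..**...
.....*.
...*.*.
.......
Generation 2: 11 live cells
.*.....
*.*....
..**...
.***...
..**...
....*..
.......
Generation 3: 8 live cells
.*.....
..**...
.......
.*..*..
.*..*..
...*...
.......
Generation 4: 7 live cells
(generation 4 grid is the final answer)

Answer: ..*....
..*....
..**...
.......
..***..
.......
.......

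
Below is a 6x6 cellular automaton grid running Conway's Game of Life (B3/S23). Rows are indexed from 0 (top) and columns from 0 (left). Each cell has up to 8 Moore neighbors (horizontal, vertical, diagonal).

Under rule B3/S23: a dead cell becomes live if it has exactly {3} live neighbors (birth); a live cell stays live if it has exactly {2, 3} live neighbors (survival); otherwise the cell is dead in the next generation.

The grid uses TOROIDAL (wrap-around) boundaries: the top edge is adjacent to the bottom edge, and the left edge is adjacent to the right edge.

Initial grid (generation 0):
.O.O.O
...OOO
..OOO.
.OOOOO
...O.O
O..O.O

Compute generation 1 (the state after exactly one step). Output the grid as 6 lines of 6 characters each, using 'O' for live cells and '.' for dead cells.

Answer: ...O..
O....O
OO....
OO...O
.O....
...O.O

Derivation:
Simulating step by step:
Generation 0 (given above): 19 live cells
Generation 1: 11 live cells
(generation 1 grid is the final answer)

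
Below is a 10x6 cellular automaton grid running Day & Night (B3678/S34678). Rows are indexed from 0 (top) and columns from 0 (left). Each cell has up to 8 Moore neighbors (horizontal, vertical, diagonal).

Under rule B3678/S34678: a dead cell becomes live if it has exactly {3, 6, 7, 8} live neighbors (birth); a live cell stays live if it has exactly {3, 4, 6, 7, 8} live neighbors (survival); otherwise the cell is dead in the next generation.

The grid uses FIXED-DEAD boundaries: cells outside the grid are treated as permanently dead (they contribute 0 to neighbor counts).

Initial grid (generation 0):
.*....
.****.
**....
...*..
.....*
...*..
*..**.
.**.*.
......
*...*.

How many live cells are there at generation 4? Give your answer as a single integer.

Answer: 3

Derivation:
Simulating step by step:
Generation 0 (given above): 18 live cells
Generation 1: 11 live cells
...*..
.**...
.*..*.
......
....*.
......
.*.**.
......
.*.*..
......
Generation 2: 8 live cells
..*...
..**..
..*...
......
......
...**.
......
...**.
......
......
Generation 3: 5 live cells
...*..
.***..
...*..
......
......
......
......
......
......
......
Generation 4: 3 live cells
......
..***.
......
......
......
......
......
......
......
......
Population at generation 4: 3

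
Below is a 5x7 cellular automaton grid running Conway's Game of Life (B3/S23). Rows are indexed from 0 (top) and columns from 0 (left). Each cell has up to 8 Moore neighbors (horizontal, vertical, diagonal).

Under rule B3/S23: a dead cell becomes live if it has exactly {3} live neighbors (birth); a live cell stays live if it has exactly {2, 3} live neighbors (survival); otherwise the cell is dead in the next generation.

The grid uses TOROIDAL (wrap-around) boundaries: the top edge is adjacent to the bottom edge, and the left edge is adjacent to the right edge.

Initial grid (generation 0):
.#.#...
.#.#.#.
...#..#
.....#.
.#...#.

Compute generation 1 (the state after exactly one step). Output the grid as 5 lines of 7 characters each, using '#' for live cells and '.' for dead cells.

Answer: ##.....
#..#...
..#..##
....###
..#.#..

Derivation:
Simulating step by step:
Generation 0 (given above): 10 live cells
Generation 1: 12 live cells
(generation 1 grid is the final answer)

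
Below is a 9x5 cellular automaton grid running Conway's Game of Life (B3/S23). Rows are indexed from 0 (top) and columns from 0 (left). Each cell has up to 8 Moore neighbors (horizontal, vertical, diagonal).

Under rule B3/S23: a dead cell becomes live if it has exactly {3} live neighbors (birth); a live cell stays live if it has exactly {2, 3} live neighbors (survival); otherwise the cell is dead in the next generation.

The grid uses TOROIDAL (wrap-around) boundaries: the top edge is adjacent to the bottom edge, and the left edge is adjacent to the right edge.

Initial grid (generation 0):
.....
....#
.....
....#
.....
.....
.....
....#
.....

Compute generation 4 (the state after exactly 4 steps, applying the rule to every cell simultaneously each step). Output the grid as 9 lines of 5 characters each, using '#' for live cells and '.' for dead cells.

Simulating step by step:
Generation 0 (given above): 3 live cells
Generation 1: 0 live cells
.....
.....
.....
.....
.....
.....
.....
.....
.....
Generation 2: 0 live cells
.....
.....
.....
.....
.....
.....
.....
.....
.....
Generation 3: 0 live cells
.....
.....
.....
.....
.....
.....
.....
.....
.....
Generation 4: 0 live cells
(generation 4 grid is the final answer)

Answer: .....
.....
.....
.....
.....
.....
.....
.....
.....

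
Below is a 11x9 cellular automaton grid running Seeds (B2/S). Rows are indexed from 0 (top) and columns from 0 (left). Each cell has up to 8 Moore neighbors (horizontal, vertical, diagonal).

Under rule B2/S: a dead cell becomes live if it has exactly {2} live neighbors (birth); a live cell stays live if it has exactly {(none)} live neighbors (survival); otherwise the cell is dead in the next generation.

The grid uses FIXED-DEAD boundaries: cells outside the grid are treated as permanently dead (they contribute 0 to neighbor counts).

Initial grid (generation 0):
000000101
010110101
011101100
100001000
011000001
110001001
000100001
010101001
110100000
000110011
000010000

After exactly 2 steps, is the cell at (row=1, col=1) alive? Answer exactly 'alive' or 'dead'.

Answer: alive

Derivation:
Simulating step by step:
Generation 0 (given above): 35 live cells
Generation 1: 22 live cells
001110000
100000000
000000000
000000010
000011110
000110000
000001100
000000010
000001100
110001000
000001011
Generation 2: 18 live cells
010000000
011010000
000000000
000010001
000000001
000000000
000100010
000010000
110010010
000000001
110010000

Cell (1,1) at generation 2: 1 -> alive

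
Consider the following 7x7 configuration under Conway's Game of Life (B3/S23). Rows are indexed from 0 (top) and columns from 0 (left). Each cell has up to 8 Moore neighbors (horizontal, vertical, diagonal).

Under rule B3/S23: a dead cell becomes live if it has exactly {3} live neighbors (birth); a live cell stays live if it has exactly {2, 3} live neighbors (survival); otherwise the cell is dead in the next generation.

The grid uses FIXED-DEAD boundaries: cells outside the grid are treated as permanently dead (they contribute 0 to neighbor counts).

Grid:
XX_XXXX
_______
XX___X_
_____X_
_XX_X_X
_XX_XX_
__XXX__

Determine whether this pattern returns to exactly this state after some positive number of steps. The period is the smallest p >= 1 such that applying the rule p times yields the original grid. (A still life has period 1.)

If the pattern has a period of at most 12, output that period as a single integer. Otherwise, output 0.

Simulating and comparing each generation to the original:
Gen 0 (original, given above): 21 live cells
Gen 1: 17 live cells, differs from original
Gen 2: 13 live cells, differs from original
Gen 3: 14 live cells, differs from original
Gen 4: 11 live cells, differs from original
Gen 5: 11 live cells, differs from original
Gen 6: 11 live cells, differs from original
Gen 7: 12 live cells, differs from original
Gen 8: 14 live cells, differs from original
Gen 9: 15 live cells, differs from original
Gen 10: 15 live cells, differs from original
Gen 11: 18 live cells, differs from original
Gen 12: 14 live cells, differs from original
No period found within 12 steps.

Answer: 0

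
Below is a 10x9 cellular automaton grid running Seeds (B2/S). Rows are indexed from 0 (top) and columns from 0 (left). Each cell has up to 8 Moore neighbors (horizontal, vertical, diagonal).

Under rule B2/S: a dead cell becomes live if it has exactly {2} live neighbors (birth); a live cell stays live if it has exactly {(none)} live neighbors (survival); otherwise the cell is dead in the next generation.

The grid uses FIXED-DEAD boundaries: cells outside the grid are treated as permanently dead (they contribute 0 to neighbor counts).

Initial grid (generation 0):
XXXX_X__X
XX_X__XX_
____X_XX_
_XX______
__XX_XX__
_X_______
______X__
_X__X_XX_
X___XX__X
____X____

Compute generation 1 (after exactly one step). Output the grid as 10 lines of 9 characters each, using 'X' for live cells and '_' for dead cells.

Answer: _________
_________
________X
_________
X___X____
___XX__X_
XXX______
X__X____X
_X_______
___X_____

Derivation:
Simulating step by step:
Generation 0 (given above): 31 live cells
Generation 1: 14 live cells
(generation 1 grid is the final answer)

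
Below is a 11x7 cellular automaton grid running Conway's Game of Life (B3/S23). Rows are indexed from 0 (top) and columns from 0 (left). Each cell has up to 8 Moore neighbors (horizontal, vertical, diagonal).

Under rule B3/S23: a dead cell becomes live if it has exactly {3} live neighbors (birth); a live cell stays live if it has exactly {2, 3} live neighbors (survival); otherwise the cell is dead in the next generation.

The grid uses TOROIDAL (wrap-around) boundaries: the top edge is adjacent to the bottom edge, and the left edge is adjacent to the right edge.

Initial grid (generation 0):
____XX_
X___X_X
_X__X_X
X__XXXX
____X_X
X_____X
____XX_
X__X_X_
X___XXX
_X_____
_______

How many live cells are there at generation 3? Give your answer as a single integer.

Answer: 24

Derivation:
Simulating step by step:
Generation 0 (given above): 27 live cells
Generation 1: 26 live cells
____XXX
X__XX_X
_X_____
___X___
___XX__
X___X_X
X___XX_
X__X___
XX__XX_
X____XX
_______
Generation 2: 36 live cells
X__XX_X
X__XX_X
X_XXX__
__XXX__
___XXX_
X_____X
XX_XXX_
X__X___
_X__XX_
XX__XX_
X___X__
Generation 3: 24 live cells
_X_____
_______
X_____X
_X_____
__X__XX
XXX____
_XXXXX_
X__X___
_XXX_X_
XX_X___
_______
Population at generation 3: 24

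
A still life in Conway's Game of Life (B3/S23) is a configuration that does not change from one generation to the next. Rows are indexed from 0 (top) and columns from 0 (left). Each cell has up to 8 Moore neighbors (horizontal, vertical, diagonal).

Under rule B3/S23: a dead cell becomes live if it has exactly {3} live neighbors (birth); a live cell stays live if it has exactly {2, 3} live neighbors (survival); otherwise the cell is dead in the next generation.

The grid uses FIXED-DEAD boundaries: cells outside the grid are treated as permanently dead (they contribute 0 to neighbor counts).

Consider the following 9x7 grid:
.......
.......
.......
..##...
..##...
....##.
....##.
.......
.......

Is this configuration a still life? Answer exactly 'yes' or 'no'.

Compute generation 1 and compare to generation 0 (given above):
Generation 1:
.......
.......
.......
..##...
..#....
.....#.
....##.
.......
.......
Cell (4,3) differs: gen0=1 vs gen1=0 -> NOT a still life.

Answer: no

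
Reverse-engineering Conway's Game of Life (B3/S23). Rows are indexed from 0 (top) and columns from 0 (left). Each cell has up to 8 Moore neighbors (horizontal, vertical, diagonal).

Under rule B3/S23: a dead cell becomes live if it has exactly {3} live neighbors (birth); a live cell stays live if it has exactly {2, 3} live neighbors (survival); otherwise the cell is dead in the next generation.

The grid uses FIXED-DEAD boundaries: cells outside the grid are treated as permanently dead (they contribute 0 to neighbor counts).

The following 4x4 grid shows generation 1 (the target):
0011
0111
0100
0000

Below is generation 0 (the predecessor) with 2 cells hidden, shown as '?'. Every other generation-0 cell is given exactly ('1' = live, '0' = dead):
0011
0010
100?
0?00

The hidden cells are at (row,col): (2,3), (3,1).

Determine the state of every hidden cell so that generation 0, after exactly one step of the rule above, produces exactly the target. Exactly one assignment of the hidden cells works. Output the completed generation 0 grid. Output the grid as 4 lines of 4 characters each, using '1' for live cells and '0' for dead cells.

Answer: 0011
0010
1000
0100

Derivation:
Hidden generation-0 cells (in order): (2,3), (3,1).
A hidden cell only influences target cells in its own 3x3 neighborhood. Try each of the 2^2 = 4 assignments, step the completed generation 0 forward once under B3/S23, and compare with the target:
  (2,3)=0 (3,1)=0 -> step gives (2,1)='0' but target has '1' -> reject
  (2,3)=0 (3,1)=1 -> step reproduces the target at every cell -> ACCEPT
  (2,3)=1 (3,1)=0 -> step gives (1,3)='0' but target has '1' -> reject
  (2,3)=1 (3,1)=1 -> step gives (1,3)='0' but target has '1' -> reject
Unique solution: (2,3)=dead, (3,1)=live.
Check: live-neighbor counts of every cell in the completed generation 0:
0222
1323
1321
2110
Applying B3/S23 to generation 0 with these counts gives:
0011
0111
0100
0000
which matches the target exactly.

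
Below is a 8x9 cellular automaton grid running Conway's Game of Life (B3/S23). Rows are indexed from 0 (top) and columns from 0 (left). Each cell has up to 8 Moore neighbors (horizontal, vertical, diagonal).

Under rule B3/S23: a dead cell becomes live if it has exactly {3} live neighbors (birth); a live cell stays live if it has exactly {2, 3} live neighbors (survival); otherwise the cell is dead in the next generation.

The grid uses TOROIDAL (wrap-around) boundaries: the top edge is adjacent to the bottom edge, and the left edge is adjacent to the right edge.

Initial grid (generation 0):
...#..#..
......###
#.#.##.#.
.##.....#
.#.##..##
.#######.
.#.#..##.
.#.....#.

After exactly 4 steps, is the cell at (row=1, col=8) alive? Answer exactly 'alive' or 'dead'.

Answer: dead

Derivation:
Simulating step by step:
Generation 0 (given above): 31 live cells
Generation 1: 18 live cells
......#.#
...##...#
#.##.#...
.....##..
........#
.#.......
##.#....#
.......#.
Generation 2: 23 live cells
........#
#.####.##
..##.##..
....###..
.........
.##.....#
###.....#
.......#.
Generation 3: 24 live cells
#..##.#..
###..#.##
.##.....#
...##.#..
.....#...
..#.....#
..#....##
.#.....#.
Generation 4: 32 live cells
...####..
....####.
....###.#
..####...
...###...
.......##
###....##
####..##.

Cell (1,8) at generation 4: 0 -> dead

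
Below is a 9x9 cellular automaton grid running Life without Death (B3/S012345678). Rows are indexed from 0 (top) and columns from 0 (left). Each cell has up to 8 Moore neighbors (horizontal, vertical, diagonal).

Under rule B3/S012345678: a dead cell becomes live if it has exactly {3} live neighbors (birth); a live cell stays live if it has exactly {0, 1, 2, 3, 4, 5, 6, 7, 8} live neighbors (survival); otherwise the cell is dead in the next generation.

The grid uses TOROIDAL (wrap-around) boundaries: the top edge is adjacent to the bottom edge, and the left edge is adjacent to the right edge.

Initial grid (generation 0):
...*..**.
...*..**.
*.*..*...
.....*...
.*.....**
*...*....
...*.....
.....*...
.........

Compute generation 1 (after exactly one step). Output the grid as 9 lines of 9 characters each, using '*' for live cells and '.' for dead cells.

Simulating step by step:
Generation 0 (given above): 17 live cells
Generation 1: 30 live cells
(generation 1 grid is the final answer)

Answer: ...*..**.
..*******
*.*.**...
**...**.*
**.....**
*...*...*
...**....
.....*...
......*..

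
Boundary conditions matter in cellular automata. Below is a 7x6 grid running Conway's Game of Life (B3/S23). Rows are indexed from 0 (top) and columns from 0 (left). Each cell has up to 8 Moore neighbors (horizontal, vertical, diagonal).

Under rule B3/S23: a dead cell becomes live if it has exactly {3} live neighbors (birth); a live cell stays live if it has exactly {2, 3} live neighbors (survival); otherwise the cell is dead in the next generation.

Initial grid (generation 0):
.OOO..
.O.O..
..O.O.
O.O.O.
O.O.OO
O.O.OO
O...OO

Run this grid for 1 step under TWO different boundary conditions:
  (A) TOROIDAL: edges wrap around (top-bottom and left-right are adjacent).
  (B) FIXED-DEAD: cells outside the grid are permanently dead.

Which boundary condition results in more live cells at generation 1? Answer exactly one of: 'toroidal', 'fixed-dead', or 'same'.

Answer: fixed-dead

Derivation:
Under TOROIDAL boundary, generation 1:
.O.O.O
.O..O.
..O.OO
O.O.O.
..O...
......
......
Population = 12

Under FIXED-DEAD boundary, generation 1:
.O.O..
.O..O.
..O.O.
..O.O.
O.O...
O.....
.O.OOO
Population = 15

Comparison: toroidal=12, fixed-dead=15 -> fixed-dead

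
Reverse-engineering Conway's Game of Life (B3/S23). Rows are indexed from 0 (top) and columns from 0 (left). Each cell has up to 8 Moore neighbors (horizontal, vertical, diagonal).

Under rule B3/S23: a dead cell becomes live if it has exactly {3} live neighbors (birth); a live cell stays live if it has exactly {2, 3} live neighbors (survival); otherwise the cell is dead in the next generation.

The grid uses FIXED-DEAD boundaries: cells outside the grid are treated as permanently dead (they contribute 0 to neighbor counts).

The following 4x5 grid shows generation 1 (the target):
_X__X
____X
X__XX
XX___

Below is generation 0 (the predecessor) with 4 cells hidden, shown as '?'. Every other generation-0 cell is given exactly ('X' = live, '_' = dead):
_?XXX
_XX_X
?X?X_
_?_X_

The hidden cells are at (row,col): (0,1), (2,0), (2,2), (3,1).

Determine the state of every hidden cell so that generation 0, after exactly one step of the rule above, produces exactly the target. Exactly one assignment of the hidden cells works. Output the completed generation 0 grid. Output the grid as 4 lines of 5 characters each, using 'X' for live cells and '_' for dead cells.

Answer: _XXXX
_XX_X
XX_X_
_X_X_

Derivation:
Hidden generation-0 cells (in order): (0,1), (2,0), (2,2), (3,1).
A hidden cell only influences target cells in its own 3x3 neighborhood. Try each of the 2^4 = 16 assignments, step the completed generation 0 forward once under B3/S23, and compare with the target:
  (0,1)=_ (2,0)=_ (2,2)=_ (3,1)=_ -> step gives (0,2)='X' but target has '_' -> reject
  (0,1)=_ (2,0)=_ (2,2)=_ (3,1)=X -> step gives (0,2)='X' but target has '_' -> reject
  (0,1)=_ (2,0)=_ (2,2)=X (3,1)=_ -> step gives (0,2)='X' but target has '_' -> reject
  (0,1)=_ (2,0)=_ (2,2)=X (3,1)=X -> step gives (0,2)='X' but target has '_' -> reject
  (0,1)=_ (2,0)=X (2,2)=_ (3,1)=_ -> step gives (0,2)='X' but target has '_' -> reject
  (0,1)=_ (2,0)=X (2,2)=_ (3,1)=X -> step gives (0,2)='X' but target has '_' -> reject
  (0,1)=_ (2,0)=X (2,2)=X (3,1)=_ -> step gives (0,2)='X' but target has '_' -> reject
  (0,1)=_ (2,0)=X (2,2)=X (3,1)=X -> step gives (0,2)='X' but target has '_' -> reject
  (0,1)=X (2,0)=_ (2,2)=_ (3,1)=_ -> step gives (1,0)='X' but target has '_' -> reject
  (0,1)=X (2,0)=_ (2,2)=_ (3,1)=X -> step gives (1,0)='X' but target has '_' -> reject
  (0,1)=X (2,0)=_ (2,2)=X (3,1)=_ -> step gives (1,0)='X' but target has '_' -> reject
  (0,1)=X (2,0)=_ (2,2)=X (3,1)=X -> step gives (1,0)='X' but target has '_' -> reject
  (0,1)=X (2,0)=X (2,2)=_ (3,1)=_ -> step gives (2,1)='X' but target has '_' -> reject
  (0,1)=X (2,0)=X (2,2)=_ (3,1)=X -> step reproduces the target at every cell -> ACCEPT
  (0,1)=X (2,0)=X (2,2)=X (3,1)=_ -> step gives (2,3)='_' but target has 'X' -> reject
  (0,1)=X (2,0)=X (2,2)=X (3,1)=X -> step gives (2,3)='_' but target has 'X' -> reject
Unique solution: (0,1)=live, (2,0)=live, (2,2)=dead, (3,1)=live.
Check: live-neighbor counts of every cell in the completed generation 0:
23442
45663
34633
32412
Applying B3/S23 to generation 0 with these counts gives:
_X__X
____X
X__XX
XX___
which matches the target exactly.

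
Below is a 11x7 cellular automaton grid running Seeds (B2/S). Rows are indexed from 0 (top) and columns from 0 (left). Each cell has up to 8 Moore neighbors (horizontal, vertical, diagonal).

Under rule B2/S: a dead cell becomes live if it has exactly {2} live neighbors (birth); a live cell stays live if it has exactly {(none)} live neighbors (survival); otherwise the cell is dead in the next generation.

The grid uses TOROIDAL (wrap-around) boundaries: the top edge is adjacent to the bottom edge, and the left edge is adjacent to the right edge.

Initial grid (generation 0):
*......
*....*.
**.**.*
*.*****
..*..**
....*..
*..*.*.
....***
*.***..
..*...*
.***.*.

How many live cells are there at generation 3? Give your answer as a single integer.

Simulating step by step:
Generation 0 (given above): 34 live cells
Generation 1: 8 live cells
...*.*.
..**...
.......
.......
.......
***....
.......
.......
.......
.......
....*..
Generation 2: 8 live cells
.......
.......
..**...
.......
*.*....
.......
*.*....
.......
.......
.......
...*.*.
Generation 3: 12 live cells
....*..
..**...
.......
.......
.*.....
*.**..*
.*.....
.*.....
.......
....*..
....*..
Population at generation 3: 12

Answer: 12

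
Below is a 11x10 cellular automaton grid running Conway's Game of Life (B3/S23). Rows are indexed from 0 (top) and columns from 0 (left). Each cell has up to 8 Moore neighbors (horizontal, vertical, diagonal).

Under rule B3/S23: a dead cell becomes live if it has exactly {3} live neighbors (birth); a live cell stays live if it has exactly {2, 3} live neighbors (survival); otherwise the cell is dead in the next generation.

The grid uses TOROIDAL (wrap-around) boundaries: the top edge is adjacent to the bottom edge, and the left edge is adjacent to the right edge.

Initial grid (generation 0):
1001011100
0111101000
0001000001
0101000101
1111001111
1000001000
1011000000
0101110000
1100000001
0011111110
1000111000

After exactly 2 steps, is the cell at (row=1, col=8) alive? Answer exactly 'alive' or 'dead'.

Answer: alive

Derivation:
Simulating step by step:
Generation 0 (given above): 47 live cells
Generation 1: 37 live cells
1000000100
1100001100
0100000010
0101101100
0001001000
0000001010
1011010000
0001100001
1100000111
0011000110
0110000011
Generation 2: 43 live cells
0010001100
1100001111
0100010010
0001111100
0011101000
0011111100
0011010001
0001100000
1100100100
0001000000
1111000001

Cell (1,8) at generation 2: 1 -> alive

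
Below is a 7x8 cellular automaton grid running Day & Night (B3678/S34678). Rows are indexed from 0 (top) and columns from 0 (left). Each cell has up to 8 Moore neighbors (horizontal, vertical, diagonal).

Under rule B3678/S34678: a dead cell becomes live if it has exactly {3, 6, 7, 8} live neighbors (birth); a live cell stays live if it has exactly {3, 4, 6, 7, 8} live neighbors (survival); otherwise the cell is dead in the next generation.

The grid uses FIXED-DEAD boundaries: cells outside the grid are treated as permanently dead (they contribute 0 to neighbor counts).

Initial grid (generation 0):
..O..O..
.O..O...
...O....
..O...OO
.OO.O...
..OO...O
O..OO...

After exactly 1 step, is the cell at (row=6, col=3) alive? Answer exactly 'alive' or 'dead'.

Answer: alive

Derivation:
Simulating step by step:
Generation 0 (given above): 17 live cells
Generation 1: 12 live cells
........
..OO....
..O.....
.OO.....
.OO...OO
..O.....
..OO....

Cell (6,3) at generation 1: 1 -> alive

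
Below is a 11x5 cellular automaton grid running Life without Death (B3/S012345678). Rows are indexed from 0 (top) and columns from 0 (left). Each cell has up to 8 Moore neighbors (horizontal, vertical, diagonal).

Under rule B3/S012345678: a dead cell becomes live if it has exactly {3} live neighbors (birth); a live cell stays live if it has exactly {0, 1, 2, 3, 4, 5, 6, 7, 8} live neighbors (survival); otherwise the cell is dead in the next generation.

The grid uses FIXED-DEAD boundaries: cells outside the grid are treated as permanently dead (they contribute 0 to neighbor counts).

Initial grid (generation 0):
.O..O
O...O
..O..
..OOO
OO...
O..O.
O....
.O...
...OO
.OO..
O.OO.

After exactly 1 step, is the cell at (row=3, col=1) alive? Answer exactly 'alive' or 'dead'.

Simulating step by step:
Generation 0 (given above): 21 live cells
Generation 1: 29 live cells
.O..O
OO.OO
.OO.O
..OOO
OO..O
O..O.
OO...
.O...
.O.OO
.OO.O
O.OO.

Cell (3,1) at generation 1: 0 -> dead

Answer: dead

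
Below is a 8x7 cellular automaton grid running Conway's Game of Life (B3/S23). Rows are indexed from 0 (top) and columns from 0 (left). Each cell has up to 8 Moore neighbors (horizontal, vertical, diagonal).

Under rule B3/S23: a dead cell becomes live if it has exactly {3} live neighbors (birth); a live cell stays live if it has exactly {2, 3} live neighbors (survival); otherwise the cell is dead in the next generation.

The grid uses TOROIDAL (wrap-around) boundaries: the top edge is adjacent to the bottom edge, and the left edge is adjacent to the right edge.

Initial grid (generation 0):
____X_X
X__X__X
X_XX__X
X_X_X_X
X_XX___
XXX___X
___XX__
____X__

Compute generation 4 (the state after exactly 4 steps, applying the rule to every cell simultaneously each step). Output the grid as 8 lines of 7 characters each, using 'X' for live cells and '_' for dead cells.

Simulating step by step:
Generation 0 (given above): 23 live cells
Generation 1: 23 live cells
X__XX_X
_XXXX__
__X_X__
____XX_
_____X_
X___X_X
XXXXXX_
____X__
Generation 2: 14 live cells
XX_____
XX_____
_XX____
___XXX_
_______
X_X____
XXX____
_______
Generation 3: 17 live cells
XX_____
_______
XXXXX__
__XXX__
___XX__
X_X____
X_X____
__X____
Generation 4: 12 live cells
(generation 4 grid is the final answer)

Answer: _X_____
___X___
_X__X__
_____X_
_X__X__
__X____
__XX___
X_X____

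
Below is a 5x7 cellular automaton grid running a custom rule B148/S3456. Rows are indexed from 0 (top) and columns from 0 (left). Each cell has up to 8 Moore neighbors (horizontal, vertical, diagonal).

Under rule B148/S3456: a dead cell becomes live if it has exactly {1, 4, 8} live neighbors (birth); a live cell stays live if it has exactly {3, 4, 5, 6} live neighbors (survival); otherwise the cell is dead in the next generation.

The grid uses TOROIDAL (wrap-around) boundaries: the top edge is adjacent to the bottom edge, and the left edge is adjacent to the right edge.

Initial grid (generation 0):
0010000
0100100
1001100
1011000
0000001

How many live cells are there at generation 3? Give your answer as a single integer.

Answer: 20

Derivation:
Simulating step by step:
Generation 0 (given above): 10 live cells
Generation 1: 11 live cells
0000101
0001001
0111100
0001000
0000110
Generation 2: 18 live cells
0010100
0011110
0011101
1011001
1010110
Generation 3: 20 live cells
1110100
1010110
0110101
1011001
0010111
Population at generation 3: 20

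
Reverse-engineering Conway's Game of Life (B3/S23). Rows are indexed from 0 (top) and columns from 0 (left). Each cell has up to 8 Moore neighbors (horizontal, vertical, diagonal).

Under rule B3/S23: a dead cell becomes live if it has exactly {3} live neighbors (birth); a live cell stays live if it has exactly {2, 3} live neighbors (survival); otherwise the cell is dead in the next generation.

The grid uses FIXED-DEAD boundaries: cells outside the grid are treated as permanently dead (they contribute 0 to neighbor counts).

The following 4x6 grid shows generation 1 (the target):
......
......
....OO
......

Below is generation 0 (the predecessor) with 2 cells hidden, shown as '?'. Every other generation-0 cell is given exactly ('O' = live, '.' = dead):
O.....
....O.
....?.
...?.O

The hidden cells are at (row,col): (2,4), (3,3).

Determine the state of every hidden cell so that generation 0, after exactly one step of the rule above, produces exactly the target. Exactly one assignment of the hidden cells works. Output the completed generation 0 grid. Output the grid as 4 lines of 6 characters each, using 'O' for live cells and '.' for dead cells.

Hidden generation-0 cells (in order): (2,4), (3,3).
A hidden cell only influences target cells in its own 3x3 neighborhood. Try each of the 2^2 = 4 assignments, step the completed generation 0 forward once under B3/S23, and compare with the target:
  (2,4)=. (3,3)=. -> step gives (2,4)='.' but target has 'O' -> reject
  (2,4)=. (3,3)=O -> step gives (2,5)='.' but target has 'O' -> reject
  (2,4)=O (3,3)=. -> step reproduces the target at every cell -> ACCEPT
  (2,4)=O (3,3)=O -> step gives (2,3)='O' but target has '.' -> reject
Unique solution: (2,4)=live, (3,3)=dead.
Check: live-neighbor counts of every cell in the completed generation 0:
010111
110212
000223
000121
Applying B3/S23 to generation 0 with these counts gives:
......
......
....OO
......
which matches the target exactly.

Answer: O.....
....O.
....O.
.....O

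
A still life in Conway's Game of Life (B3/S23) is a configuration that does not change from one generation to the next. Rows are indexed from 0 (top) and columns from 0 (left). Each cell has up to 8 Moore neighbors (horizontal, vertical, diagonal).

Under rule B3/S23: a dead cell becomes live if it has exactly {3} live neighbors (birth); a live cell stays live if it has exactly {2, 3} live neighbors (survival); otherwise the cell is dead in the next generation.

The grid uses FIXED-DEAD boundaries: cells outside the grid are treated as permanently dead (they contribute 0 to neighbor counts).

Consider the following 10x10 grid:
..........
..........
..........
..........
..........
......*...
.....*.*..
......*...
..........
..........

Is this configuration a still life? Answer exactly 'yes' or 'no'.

Answer: yes

Derivation:
Compute generation 1 and compare to generation 0 (given above):
Generation 1:
..........
..........
..........
..........
..........
......*...
.....*.*..
......*...
..........
..........
The grids are IDENTICAL -> still life.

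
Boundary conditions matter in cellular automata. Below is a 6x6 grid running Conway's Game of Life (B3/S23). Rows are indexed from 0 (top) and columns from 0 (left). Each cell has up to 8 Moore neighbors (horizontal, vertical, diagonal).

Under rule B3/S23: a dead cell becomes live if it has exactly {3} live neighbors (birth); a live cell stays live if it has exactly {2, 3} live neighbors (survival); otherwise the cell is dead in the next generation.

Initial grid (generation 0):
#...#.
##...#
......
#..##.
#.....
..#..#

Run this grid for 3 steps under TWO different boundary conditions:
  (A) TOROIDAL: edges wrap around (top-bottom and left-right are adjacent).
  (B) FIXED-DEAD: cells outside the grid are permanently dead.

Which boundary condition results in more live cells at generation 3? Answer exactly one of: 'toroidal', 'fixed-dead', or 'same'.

Answer: same

Derivation:
Under TOROIDAL boundary, generation 3:
....#.
##.##.
......
.....#
....#.
.#..#.
Population = 9

Under FIXED-DEAD boundary, generation 3:
.#....
..#...
#.....
#.##..
.###..
......
Population = 9

Comparison: toroidal=9, fixed-dead=9 -> same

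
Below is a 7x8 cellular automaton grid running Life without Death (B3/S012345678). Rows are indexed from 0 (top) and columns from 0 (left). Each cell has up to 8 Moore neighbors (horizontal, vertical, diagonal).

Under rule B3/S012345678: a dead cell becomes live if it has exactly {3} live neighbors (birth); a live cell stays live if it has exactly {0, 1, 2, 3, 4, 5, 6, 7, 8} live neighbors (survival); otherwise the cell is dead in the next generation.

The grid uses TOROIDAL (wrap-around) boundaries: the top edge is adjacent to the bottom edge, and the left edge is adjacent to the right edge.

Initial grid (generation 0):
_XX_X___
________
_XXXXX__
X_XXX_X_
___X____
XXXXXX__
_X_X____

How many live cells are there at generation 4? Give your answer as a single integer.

Simulating step by step:
Generation 0 (given above): 22 live cells
Generation 1: 27 live cells
_XXXX___
_____X__
_XXXXX__
X_XXX_X_
X__X___X
XXXXXX__
_X_X_X__
Generation 2: 32 live cells
_XXXXX__
_____X__
_XXXXXX_
X_XXX_X_
X__X__XX
XXXXXXXX
_X_X_X__
Generation 3: 35 live cells
_XXXXXX_
_____X__
_XXXXXXX
X_XXX_X_
X__X__XX
XXXXXXXX
_X_X_X_X
Generation 4: 39 live cells
XXXXXXX_
X____X_X
XXXXXXXX
X_XXX_X_
X__X__XX
XXXXXXXX
_X_X_X_X
Population at generation 4: 39

Answer: 39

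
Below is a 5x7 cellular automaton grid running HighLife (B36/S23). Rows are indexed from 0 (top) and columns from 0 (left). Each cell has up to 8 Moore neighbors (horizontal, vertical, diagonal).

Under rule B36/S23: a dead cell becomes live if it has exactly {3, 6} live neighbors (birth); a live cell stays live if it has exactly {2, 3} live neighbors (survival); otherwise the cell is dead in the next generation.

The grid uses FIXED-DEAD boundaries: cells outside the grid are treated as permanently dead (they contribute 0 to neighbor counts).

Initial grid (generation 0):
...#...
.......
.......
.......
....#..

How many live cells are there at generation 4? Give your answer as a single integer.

Answer: 0

Derivation:
Simulating step by step:
Generation 0 (given above): 2 live cells
Generation 1: 0 live cells
.......
.......
.......
.......
.......
Generation 2: 0 live cells
.......
.......
.......
.......
.......
Generation 3: 0 live cells
.......
.......
.......
.......
.......
Generation 4: 0 live cells
.......
.......
.......
.......
.......
Population at generation 4: 0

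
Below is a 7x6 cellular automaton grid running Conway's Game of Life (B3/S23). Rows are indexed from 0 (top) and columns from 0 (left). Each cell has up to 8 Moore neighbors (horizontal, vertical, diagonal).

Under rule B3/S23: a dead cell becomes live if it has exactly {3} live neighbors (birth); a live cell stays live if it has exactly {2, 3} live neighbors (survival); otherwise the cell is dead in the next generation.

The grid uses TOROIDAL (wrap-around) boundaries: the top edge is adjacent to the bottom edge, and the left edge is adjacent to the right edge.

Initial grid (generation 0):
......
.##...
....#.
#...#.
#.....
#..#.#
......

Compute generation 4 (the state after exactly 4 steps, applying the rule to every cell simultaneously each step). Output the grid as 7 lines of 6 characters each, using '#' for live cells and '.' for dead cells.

Answer: ......
......
......
......
.##.##
#....#
#.....

Derivation:
Simulating step by step:
Generation 0 (given above): 9 live cells
Generation 1: 8 live cells
......
......
.#.#.#
......
##..#.
#....#
......
Generation 2: 9 live cells
......
......
......
.##.##
##....
##...#
......
Generation 3: 7 live cells
......
......
......
.##..#
....#.
.#...#
#.....
Generation 4: 7 live cells
(generation 4 grid is the final answer)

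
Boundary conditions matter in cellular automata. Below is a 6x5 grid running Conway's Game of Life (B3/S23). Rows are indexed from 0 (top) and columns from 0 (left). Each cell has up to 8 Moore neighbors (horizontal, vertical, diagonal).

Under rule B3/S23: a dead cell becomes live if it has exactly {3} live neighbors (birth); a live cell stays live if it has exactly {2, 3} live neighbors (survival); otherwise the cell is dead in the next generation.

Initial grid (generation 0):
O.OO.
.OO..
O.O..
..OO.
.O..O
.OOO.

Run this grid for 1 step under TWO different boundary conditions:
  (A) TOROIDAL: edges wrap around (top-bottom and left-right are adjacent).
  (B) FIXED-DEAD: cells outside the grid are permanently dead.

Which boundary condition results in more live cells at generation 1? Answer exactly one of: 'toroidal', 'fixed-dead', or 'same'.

Answer: toroidal

Derivation:
Under TOROIDAL boundary, generation 1:
O...O
O...O
.....
O.OOO
OO..O
.....
Population = 11

Under FIXED-DEAD boundary, generation 1:
..OO.
O....
.....
..OO.
.O..O
.OOO.
Population = 10

Comparison: toroidal=11, fixed-dead=10 -> toroidal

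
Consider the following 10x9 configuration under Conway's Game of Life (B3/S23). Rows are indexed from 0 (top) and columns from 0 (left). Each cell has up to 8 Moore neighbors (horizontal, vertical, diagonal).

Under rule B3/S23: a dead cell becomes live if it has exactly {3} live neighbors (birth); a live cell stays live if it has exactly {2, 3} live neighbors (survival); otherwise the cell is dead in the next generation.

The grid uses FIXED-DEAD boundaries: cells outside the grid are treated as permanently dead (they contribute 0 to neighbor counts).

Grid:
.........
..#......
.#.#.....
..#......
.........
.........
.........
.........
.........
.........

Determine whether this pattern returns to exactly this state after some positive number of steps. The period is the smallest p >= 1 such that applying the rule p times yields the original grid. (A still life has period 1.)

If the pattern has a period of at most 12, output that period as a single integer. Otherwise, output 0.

Answer: 1

Derivation:
Simulating and comparing each generation to the original:
Gen 0 (original, given above): 4 live cells
Gen 1: 4 live cells, MATCHES original -> period = 1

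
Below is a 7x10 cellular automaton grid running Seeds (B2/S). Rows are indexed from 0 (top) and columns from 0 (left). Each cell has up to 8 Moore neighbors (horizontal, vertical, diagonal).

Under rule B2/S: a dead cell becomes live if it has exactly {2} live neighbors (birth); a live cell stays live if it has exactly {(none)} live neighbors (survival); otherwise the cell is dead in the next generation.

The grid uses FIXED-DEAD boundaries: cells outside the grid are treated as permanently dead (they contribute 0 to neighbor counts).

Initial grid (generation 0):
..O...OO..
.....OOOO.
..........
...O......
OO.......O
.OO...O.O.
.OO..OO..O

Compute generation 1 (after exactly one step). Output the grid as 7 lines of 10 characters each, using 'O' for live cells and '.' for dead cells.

Answer: ..........
..........
....OO..O.
OOO.......
...O...OO.
...O......
O..O....O.

Derivation:
Simulating step by step:
Generation 0 (given above): 20 live cells
Generation 1: 13 live cells
(generation 1 grid is the final answer)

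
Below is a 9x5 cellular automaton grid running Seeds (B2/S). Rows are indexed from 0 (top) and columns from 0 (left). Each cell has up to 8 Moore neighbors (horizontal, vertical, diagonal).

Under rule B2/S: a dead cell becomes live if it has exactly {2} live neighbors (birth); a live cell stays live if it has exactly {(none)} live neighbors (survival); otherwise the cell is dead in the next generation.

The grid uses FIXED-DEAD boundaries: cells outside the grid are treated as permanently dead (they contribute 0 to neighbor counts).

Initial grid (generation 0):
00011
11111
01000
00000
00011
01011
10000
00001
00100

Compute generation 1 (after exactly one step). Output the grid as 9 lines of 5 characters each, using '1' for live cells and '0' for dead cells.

Simulating step by step:
Generation 0 (given above): 16 live cells
Generation 1: 11 live cells
(generation 1 grid is the final answer)

Answer: 10000
00000
00001
00111
00000
10000
01100
01010
00010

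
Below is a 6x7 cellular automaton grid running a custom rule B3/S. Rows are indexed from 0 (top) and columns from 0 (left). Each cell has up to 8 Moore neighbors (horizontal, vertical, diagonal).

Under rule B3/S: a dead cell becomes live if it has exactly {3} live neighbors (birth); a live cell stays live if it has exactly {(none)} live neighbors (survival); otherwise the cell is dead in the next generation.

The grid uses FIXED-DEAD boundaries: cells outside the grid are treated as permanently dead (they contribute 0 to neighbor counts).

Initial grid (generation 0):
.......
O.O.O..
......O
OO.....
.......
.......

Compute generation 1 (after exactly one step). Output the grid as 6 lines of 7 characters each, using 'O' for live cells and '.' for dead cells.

Answer: .......
.......
O......
.......
.......
.......

Derivation:
Simulating step by step:
Generation 0 (given above): 6 live cells
Generation 1: 1 live cells
(generation 1 grid is the final answer)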